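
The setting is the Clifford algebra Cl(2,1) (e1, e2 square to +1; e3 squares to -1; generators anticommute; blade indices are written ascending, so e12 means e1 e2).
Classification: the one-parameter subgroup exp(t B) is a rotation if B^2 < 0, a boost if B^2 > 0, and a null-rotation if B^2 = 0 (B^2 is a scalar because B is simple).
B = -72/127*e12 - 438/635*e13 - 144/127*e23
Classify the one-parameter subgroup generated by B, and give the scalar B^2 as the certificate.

B^2 term by term: the squares give (-72/127)^2*(e12)^2 + (-438/635)^2*(e13)^2 + (-144/127)^2*(e23)^2 = 5184/16129*(-1) + 191844/403225*(+1) + 20736/16129*(+1) = 36/25 (each basis 2-blade squares to minus the product of its generators' squares); cross terms between blades sharing an index anticommute and cancel. So B^2 = 36/25.
Answer: boost, certificate B^2 = 36/25. One invariant decides it: the square 36/25 survives every conjugation, and its sign is exactly the classification.


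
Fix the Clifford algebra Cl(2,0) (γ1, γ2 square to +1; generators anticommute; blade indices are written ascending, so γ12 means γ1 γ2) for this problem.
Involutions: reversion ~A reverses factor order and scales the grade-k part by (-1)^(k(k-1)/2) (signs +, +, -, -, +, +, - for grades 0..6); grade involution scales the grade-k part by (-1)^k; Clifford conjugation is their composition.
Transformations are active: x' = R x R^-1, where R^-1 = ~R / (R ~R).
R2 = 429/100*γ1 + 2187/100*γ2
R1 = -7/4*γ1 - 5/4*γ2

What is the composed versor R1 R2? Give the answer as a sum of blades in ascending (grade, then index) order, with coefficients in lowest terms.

Distribute over the terms of R1 (each basis-blade product reordered to ascending indices, repeated generators contracted through their squares):
(-7/4*γ1) R2 = -3003/400 - 15309/400*γ12
(-5/4*γ2) R2 = -2187/80 + 429/80*γ12
Summing the partial products and collecting blades:
Answer: -6969/200 - 3291/100*γ12


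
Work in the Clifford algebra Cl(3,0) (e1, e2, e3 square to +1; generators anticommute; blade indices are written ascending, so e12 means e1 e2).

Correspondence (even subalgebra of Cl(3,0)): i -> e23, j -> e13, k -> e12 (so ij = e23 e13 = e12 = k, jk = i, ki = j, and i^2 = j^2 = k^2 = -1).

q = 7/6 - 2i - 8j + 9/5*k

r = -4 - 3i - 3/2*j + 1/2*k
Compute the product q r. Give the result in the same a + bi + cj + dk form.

In blades: q = 7/6 + 9/5*e12 - 8*e13 - 2*e23, r = -4 + 1/2*e12 - 3/2*e13 - 3*e23.
Distribute q over r term by term (generator squares from the signature, products reordered to ascending indices): (7/6)*r = -14/3 + 7/12*e12 - 7/4*e13 - 7/2*e23; (9/5*e12)*r = -9/10 - 36/5*e12 - 27/5*e13 + 27/10*e23; (-8*e13)*r = -12 - 24*e12 + 32*e13 - 4*e23; (-2*e23)*r = -6 + 3*e12 + e13 + 8*e23.
Sum: -707/30 - 1657/60*e12 + 517/20*e13 + 16/5*e23; translating back through the correspondence:
Answer: -707/30 + 16/5*i + 517/20*j - 1657/60*k


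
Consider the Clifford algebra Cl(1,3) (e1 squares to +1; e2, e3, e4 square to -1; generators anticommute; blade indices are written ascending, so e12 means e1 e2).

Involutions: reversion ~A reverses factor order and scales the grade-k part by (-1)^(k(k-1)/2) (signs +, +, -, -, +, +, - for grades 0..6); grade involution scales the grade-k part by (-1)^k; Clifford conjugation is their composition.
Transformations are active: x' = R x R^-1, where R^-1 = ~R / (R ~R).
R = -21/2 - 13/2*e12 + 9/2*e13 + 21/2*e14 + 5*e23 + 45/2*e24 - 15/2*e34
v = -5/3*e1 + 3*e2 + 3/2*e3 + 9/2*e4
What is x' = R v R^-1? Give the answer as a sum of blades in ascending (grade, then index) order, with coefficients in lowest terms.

~R = -21/2 + 13/2*e12 - 9/2*e13 - 21/2*e14 - 5*e23 - 45/2*e24 + 15/2*e34, and R ~R = 525, so R^-1 = ~R / (525).
R v = -17*e1 - 1813/12*e2 + 81/2*e3 + 53/2*e4 - 379/12*e123 - 393/4*e124 + 17*e134 - 135/4*e234
Answer: -45121/6300*e1 - 487/1050*e2 - 1037/3150*e3 - 6249/700*e4


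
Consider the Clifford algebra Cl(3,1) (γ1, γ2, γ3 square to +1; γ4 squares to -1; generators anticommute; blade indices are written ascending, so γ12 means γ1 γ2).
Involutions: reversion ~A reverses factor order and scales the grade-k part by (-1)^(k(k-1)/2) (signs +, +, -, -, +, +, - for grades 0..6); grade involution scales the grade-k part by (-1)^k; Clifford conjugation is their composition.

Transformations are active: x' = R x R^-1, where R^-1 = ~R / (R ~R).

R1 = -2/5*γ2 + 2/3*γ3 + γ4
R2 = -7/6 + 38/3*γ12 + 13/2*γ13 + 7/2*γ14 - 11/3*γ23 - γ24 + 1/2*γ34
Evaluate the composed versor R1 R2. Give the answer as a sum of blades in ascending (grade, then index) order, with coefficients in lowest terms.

Distribute over the terms of R1 (each basis-blade product reordered to ascending indices, repeated generators contracted through their squares):
(-2/5*γ2) R2 = 76/15*γ1 + 7/15*γ2 + 22/15*γ3 + 2/5*γ4 + 13/5*γ123 + 7/5*γ124 - 1/5*γ234
(2/3*γ3) R2 = -13/3*γ1 + 22/9*γ2 - 7/9*γ3 + 1/3*γ4 + 76/9*γ123 - 7/3*γ134 + 2/3*γ234
(γ4) R2 = 7/2*γ1 - γ2 + 1/2*γ3 - 7/6*γ4 + 38/3*γ124 + 13/2*γ134 - 11/3*γ234
Summing the partial products and collecting blades:
Answer: 127/30*γ1 + 86/45*γ2 + 107/90*γ3 - 13/30*γ4 + 497/45*γ123 + 211/15*γ124 + 25/6*γ134 - 16/5*γ234


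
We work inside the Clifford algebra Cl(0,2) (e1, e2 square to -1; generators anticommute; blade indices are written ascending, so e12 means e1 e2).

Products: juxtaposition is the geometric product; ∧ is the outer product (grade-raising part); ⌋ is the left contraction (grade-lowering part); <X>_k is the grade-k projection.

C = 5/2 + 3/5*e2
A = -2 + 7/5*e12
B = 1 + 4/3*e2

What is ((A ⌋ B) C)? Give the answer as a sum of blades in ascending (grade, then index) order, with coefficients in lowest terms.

step 1: -2 - 8/3*e2
step 2: -17/5 - 118/15*e2
Answer: -17/5 - 118/15*e2


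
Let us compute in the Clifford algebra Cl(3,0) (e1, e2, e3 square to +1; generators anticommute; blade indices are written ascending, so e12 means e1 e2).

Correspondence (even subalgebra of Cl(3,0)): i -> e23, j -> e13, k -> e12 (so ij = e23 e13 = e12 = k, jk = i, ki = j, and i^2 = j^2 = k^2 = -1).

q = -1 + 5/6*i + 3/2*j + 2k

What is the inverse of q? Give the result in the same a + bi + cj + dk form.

In blades: q = -1 + 2*e12 + 3/2*e13 + 5/6*e23.
With qbar = -1 - 2*e12 - 3/2*e13 - 5/6*e23 (scalar fixed, mapped units negated), q qbar = 143/18 (the sum of squared coefficients), so q^-1 = qbar / (143/18) = -18/143 - 36/143*e12 - 27/143*e13 - 15/143*e23; translating back:
Answer: -18/143 - 15/143*i - 27/143*j - 36/143*k


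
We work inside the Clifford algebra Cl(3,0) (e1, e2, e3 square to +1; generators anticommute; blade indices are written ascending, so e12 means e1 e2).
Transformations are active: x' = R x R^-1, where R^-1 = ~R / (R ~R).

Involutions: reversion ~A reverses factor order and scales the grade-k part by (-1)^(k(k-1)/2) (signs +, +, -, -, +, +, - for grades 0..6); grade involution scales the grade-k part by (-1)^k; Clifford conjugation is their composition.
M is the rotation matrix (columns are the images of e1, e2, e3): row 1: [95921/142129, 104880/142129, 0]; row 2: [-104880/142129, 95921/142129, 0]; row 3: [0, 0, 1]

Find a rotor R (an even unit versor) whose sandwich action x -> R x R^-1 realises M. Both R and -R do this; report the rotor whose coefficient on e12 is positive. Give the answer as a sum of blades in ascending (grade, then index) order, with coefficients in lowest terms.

Method: write R = a + b12*e12 + b13*e13 + b23*e23 with a^2 + b12^2 + b13^2 + b23^2 = 1 (so R^-1 = ~R). Expanding the columns R e_j ~R gives tr M = 4a^2 - 1 and, from the antisymmetric part, M21 - M12 = -4a*b12, M13 - M31 = 4a*b13, M32 - M23 = -4a*b23.
Here tr M = 333971/142129, so a^2 = (1 + tr M)/4 = 119025/142129 and a = ±345/377. Taking a = 345/377: M21 - M12 = -209760/142129, M13 - M31 = 0, M32 - M23 = 0, giving b12 = 152/377, b13 = 0, b23 = 0, i.e. R = 345/377 + 152/377*e12.
Its e12 coefficient is already positive.
Answer: 345/377 + 152/377*e12. Why the constraint matters: R and -R act identically through the sandwich — M has trace 333971/142129 either way — so only the sign condition on e12 picks one of the two preimages.


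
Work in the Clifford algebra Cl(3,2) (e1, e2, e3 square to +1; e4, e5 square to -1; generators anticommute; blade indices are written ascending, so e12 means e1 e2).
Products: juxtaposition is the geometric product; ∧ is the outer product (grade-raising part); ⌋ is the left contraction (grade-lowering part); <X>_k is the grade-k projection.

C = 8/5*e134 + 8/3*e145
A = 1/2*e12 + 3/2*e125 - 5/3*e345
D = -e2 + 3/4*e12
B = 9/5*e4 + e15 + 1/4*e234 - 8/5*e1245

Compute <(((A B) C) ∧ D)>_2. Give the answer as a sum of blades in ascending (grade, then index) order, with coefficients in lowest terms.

step 1: -3/2*e2 + 12/5*e4 - 1/12*e25 - 3*e35 + 4/5*e45 - 8/3*e123 + 9/10*e124 - 37/24*e134 - 27/10*e1245 - 3/8*e1345
step 2: -37/15 - 32/15*e1 - 36/5*e2 - e3 + 3/5*e5 - 96/25*e13 + 32/5*e15 + 36/25*e23 - 64/15*e24 - 12/5*e25 + 37/9*e35 - 2/9*e124 - 8*e134 + 32/25*e135 - 24/5*e145 + 108/25*e235 + 12/5*e1234 + 4*e1245 - 64/9*e2345 - 2/15*e12345
step 3: 37/15*e2 + 17/60*e12 - e23 + 3/5*e25 - 459/100*e123 + 137/20*e125 - 37/9*e235 + 8*e1234 + 541/300*e1235 + 24/5*e1245
step 4: 17/60*e12 - e23 + 3/5*e25
Answer: 17/60*e12 - e23 + 3/5*e25


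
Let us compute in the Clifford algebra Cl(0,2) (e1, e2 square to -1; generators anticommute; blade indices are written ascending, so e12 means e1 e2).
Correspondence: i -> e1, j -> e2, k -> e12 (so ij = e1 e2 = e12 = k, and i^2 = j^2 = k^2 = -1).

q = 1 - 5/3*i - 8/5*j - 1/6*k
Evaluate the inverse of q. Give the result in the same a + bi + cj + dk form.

In blades: q = 1 - 5/3*e1 - 8/5*e2 - 1/6*e12.
With qbar = 1 + 5/3*e1 + 8/5*e2 + 1/6*e12 (scalar fixed, mapped units negated), q qbar = 5729/900 (the sum of squared coefficients), so q^-1 = qbar / (5729/900) = 900/5729 + 1500/5729*e1 + 1440/5729*e2 + 150/5729*e12; translating back:
Answer: 900/5729 + 1500/5729*i + 1440/5729*j + 150/5729*k


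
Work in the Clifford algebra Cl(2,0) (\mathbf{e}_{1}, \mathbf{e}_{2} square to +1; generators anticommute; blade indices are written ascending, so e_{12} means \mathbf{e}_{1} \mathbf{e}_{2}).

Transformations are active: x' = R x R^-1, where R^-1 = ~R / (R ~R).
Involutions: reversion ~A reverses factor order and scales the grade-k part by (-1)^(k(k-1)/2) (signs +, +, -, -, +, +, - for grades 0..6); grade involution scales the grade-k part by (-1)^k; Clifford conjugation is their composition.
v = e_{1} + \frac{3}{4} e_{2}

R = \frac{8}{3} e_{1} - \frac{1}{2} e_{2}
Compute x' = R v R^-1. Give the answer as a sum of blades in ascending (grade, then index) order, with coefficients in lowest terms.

~R = \frac{8}{3} e_{1} - \frac{1}{2} e_{2}, and R ~R = \frac{265}{36}, so R^-1 = ~R / (\frac{265}{36}).
R v = \frac{55}{24} + \frac{5}{2} e_{12}
Answer: \frac{35}{53} e_{1} - \frac{225}{212} e_{2}


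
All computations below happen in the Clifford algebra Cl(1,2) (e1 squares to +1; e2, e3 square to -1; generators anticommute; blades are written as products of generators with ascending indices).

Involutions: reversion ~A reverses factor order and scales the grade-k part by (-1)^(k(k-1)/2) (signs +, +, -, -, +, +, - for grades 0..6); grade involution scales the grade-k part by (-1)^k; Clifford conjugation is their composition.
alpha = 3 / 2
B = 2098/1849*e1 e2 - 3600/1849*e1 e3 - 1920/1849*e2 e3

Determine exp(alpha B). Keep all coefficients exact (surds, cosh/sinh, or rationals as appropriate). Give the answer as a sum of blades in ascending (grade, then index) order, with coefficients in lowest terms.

B^2 term by term: the squares give (2098/1849)^2*(e1 e2)^2 + (-3600/1849)^2*(e1 e3)^2 + (-1920/1849)^2*(e2 e3)^2 = 4401604/3418801*(+1) + 12960000/3418801*(+1) + 3686400/3418801*(-1) = 4 (each basis 2-blade squares to minus the product of its generators' squares); cross terms between blades sharing an index anticommute and cancel. So B^2 = 4.
B^2 = 4 — the positive square puts this in the hyperbolic regime; l = 2, alpha*l = 3, so exp(alpha B) = cosh(3) + (sinh(3)/2)*B = cosh(3) + (sinh(3)/2)*B.
Answer: cosh(3) + 1049*sinh(3)/1849*e1 e2 - 1800*sinh(3)/1849*e1 e3 - 960*sinh(3)/1849*e2 e3


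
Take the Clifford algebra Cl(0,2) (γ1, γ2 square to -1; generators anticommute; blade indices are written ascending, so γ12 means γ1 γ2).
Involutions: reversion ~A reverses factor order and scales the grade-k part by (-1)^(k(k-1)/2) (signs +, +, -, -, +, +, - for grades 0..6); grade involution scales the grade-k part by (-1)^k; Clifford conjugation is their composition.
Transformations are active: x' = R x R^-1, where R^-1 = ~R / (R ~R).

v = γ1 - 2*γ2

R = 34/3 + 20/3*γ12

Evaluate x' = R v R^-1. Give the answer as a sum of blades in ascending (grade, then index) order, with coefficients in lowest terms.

~R = 34/3 - 20/3*γ12, and R ~R = 1556/9, so R^-1 = ~R / (1556/9).
R v = 74/3*γ1 - 16*γ2
Answer: 869/389*γ1 - 38/389*γ2


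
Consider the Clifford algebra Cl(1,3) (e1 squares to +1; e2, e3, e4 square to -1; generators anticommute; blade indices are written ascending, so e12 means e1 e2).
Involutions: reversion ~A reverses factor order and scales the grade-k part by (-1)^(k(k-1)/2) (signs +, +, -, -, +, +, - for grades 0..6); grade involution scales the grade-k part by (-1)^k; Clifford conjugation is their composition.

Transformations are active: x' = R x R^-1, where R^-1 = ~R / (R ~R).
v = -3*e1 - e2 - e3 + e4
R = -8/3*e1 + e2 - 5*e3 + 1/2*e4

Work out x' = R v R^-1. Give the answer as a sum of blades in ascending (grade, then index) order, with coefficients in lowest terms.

~R = -8/3*e1 + e2 - 5*e3 + 1/2*e4, and R ~R = -689/36, so R^-1 = ~R / (-689/36).
R v = 7/2 + 17/3*e12 - 37/3*e13 - 7/6*e14 - 6*e23 + 3/2*e24 - 9/2*e34
Answer: 2739/689*e1 + 437/689*e2 + 1949/689*e3 - 815/689*e4


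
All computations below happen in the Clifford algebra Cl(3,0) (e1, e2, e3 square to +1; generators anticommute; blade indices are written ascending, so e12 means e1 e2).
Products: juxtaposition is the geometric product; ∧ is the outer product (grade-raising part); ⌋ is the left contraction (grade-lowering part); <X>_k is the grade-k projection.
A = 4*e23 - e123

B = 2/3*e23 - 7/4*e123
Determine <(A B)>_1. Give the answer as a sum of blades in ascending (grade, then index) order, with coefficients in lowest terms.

step 1: -53/12 + 23/3*e1
step 2: 23/3*e1
Answer: 23/3*e1


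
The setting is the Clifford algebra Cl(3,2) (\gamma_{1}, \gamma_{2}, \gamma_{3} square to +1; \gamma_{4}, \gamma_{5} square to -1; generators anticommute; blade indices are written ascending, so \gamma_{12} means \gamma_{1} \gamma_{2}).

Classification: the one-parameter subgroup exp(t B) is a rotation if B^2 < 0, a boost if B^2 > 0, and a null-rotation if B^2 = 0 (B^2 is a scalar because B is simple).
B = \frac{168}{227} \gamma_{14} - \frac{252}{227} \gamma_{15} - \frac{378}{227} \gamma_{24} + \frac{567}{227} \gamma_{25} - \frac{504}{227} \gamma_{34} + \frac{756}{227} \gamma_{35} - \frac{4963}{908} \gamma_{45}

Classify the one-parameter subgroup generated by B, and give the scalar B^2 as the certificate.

B^2 term by term: the squares give (\frac{168}{227})^2*(\gamma_{14})^2 + (-\frac{252}{227})^2*(\gamma_{15})^2 + (-\frac{378}{227})^2*(\gamma_{24})^2 + (\frac{567}{227})^2*(\gamma_{25})^2 + (-\frac{504}{227})^2*(\gamma_{34})^2 + (\frac{756}{227})^2*(\gamma_{35})^2 + (-\frac{4963}{908})^2*(\gamma_{45})^2 = \frac{28224}{51529}*(+1) + \frac{63504}{51529}*(+1) + \frac{142884}{51529}*(+1) + \frac{321489}{51529}*(+1) + \frac{254016}{51529}*(+1) + \frac{571536}{51529}*(+1) + \frac{24631369}{824464}*(-1) = -\frac{49}{16} (each basis 2-blade squares to minus the product of its generators' squares); cross terms between blades sharing an index anticommute and cancel; the commuting (index-disjoint) pairs give grade-4 terms 2*c*c'*(blade product), which cancel blade by blade — \gamma_{1245}: -\frac{190512}{51529} + \frac{190512}{51529} = 0; \gamma_{1345}: -\frac{254016}{51529} + \frac{254016}{51529} = 0; \gamma_{2345}: \frac{571536}{51529} - \frac{571536}{51529} = 0 — confirming B is simple. So B^2 = -\frac{49}{16}.
Answer: rotation, certificate B^2 = -\frac{49}{16}. The scalar -\frac{49}{16} is the complete invariant here: its sign names the subgroup type.


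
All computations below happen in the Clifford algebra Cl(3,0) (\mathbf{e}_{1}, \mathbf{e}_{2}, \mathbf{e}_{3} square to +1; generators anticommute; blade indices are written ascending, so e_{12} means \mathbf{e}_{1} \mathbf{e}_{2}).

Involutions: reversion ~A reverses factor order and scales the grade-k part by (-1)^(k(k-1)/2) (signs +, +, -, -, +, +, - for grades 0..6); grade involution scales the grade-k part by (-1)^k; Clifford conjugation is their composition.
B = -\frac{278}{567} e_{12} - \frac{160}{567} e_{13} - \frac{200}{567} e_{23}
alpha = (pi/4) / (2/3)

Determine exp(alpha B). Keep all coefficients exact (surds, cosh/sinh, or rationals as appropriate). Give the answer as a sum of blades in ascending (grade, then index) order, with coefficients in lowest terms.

B^2 term by term: the squares give (-\frac{278}{567})^2*(e_{12})^2 + (-\frac{160}{567})^2*(e_{13})^2 + (-\frac{200}{567})^2*(e_{23})^2 = \frac{77284}{321489}*(-1) + \frac{25600}{321489}*(-1) + \frac{40000}{321489}*(-1) = -\frac{4}{9} (each basis 2-blade squares to minus the product of its generators' squares); cross terms between blades sharing an index anticommute and cancel. So B^2 = -\frac{4}{9}.
B^2 = -\frac{4}{9} — the series telescopes trigonometrically here: l = \frac{2}{3}, alpha*l = \frac{\pi}{4}, so exp(alpha B) = cos(\frac{\pi}{4}) + (sin(\frac{\pi}{4})/(\frac{2}{3}))*B = \frac{\sqrt{2}}{2} + (\frac{3 \sqrt{2}}{4})*B.
Answer: \frac{\sqrt{2}}{2} - \frac{139 \sqrt{2}}{378} e_{12} - \frac{40 \sqrt{2}}{189} e_{13} - \frac{50 \sqrt{2}}{189} e_{23}


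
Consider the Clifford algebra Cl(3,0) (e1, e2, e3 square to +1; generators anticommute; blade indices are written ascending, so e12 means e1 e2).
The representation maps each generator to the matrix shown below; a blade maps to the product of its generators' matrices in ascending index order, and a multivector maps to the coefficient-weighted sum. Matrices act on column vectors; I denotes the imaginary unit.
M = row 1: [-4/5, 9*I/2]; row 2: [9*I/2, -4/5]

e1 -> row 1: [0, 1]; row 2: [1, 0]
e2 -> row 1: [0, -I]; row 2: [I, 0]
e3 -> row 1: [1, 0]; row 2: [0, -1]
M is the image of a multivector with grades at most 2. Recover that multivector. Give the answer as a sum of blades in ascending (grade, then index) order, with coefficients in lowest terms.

Method: 1, rho(e1), rho(e2), rho(e3) form a trace-orthogonal basis of the 2x2 complex matrices (tr(X Y) = 2 if X = Y, else 0), so M = m0*1 + m1*rho(e1) + m2*rho(e2) + m3*rho(e3) with m0 = tr(M)/2 = -4/5, m1 = tr(M rho(e1))/2 = 9*I/2, m2 = tr(M rho(e2))/2 = 0, m3 = tr(M rho(e3))/2 = 0.
Multiplying table entries, the bivector images are rho(e12) = I*rho(e3), rho(e13) = -I*rho(e2), rho(e23) = I*rho(e1); with real blade coefficients the real parts of m0..m3 are the coefficients of 1, e1, e2, e3 and the imaginary parts give the bivectors (e23: Im m1, e13: -Im m2, e12: Im m3).
Answer: -4/5 + 9/2*e23


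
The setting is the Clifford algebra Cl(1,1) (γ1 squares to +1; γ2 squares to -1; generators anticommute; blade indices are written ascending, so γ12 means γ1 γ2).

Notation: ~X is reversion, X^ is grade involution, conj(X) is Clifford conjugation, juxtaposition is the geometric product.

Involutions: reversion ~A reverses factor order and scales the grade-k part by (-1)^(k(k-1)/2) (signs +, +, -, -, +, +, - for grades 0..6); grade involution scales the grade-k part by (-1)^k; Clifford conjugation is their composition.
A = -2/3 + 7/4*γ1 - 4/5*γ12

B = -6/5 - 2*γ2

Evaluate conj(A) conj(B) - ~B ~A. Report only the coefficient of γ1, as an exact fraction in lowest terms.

first term: 4/5 + 1/2*γ1 - 4/3*γ2 - 223/50*γ12
second term: 4/5 - 37/10*γ1 + 4/3*γ2 + 127/50*γ12
Answer: 21/5


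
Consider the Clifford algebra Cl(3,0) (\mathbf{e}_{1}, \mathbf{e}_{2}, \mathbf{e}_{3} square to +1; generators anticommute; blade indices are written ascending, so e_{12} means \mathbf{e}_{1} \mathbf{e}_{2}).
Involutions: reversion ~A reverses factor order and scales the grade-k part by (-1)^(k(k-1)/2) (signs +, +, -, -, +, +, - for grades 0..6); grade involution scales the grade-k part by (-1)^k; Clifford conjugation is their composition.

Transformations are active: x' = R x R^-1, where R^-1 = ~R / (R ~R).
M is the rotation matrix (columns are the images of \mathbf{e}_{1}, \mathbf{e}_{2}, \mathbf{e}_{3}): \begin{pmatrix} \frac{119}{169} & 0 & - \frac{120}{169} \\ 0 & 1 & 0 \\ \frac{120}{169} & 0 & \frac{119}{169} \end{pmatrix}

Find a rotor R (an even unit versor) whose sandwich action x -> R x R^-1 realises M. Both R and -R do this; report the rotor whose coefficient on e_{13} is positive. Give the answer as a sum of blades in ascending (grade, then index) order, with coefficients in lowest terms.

Method: write R = a + b12*e_{12} + b13*e_{13} + b23*e_{23} with a^2 + b12^2 + b13^2 + b23^2 = 1 (so R^-1 = ~R). Expanding the columns R e_j ~R gives tr M = 4a^2 - 1 and, from the antisymmetric part, M21 - M12 = -4a*b12, M13 - M31 = 4a*b13, M32 - M23 = -4a*b23.
Here tr M = \frac{407}{169}, so a^2 = (1 + tr M)/4 = \frac{144}{169} and a = ±\frac{12}{13}. Taking a = \frac{12}{13}: M21 - M12 = 0, M13 - M31 = -\frac{240}{169}, M32 - M23 = 0, giving b12 = 0, b13 = -\frac{5}{13}, b23 = 0, i.e. R = \frac{12}{13} - \frac{5}{13} e_{13}.
Its e_{13} coefficient is negative, so report the other preimage -R.
Answer: -\frac{12}{13} + \frac{5}{13} e_{13}. Key observation: the double cover Spin(3) -> SO(3) sends R and -R to the same matrix (trace \frac{407}{169} here), so the stated sign of the e_{13} coefficient is what selects one sheet.


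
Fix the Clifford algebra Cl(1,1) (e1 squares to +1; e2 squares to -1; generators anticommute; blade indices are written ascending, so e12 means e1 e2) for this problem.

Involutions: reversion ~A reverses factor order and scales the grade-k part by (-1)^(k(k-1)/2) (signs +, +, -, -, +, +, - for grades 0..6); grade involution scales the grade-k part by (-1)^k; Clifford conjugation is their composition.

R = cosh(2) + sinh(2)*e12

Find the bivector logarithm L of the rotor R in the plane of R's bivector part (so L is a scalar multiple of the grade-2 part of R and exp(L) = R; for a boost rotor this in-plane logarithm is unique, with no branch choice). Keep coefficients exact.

The scalar part of R is cosh(2), which determines |rapidity| via cosh; the sign lives in the bivector part, and pairing them (bivector part over sinh of the rapidity = the plane) gives the unique in-plane L = rapidity * plane.
Concretely: cosh(rapidity) = cosh(2) gives rapidity = ±2, and since rapidity/sinh(rapidity) is even the sign is immaterial: L = (rapidity/sinh(rapidity)) * <R>_2 = (2/sinh(2)) * <R>_2.
Answer: 2*e12


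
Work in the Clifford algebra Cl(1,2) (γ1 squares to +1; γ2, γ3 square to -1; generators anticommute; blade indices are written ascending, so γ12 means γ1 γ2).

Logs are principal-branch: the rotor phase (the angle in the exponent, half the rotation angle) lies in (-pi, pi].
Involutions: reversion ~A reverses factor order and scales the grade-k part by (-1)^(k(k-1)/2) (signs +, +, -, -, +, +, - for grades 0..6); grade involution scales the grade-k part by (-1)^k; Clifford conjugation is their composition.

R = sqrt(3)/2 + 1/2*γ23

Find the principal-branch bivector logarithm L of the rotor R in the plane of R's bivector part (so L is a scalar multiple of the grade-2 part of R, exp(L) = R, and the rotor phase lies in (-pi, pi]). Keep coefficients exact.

The scalar part of R is sqrt(3)/2, which pins the rotor phase on the principal branch; dividing the bivector part by the sine of that phase recovers the unit plane, and L is the phase times that plane.
Concretely: cos(phase) = sqrt(3)/2 gives phase = ±pi/6, and since phase/sin(phase) is even the sign is immaterial: L = (phase/sin(phase)) * <R>_2 = (pi/3) * <R>_2.
Answer: pi/6*γ23


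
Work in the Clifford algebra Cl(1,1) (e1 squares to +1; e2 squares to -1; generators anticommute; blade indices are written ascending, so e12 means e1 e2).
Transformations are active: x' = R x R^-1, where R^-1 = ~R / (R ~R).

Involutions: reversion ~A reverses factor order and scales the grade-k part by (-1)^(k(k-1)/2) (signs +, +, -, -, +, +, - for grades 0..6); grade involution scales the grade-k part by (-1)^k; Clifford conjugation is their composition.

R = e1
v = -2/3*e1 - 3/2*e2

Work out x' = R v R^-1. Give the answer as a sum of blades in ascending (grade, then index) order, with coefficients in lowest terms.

~R = e1, and R ~R = 1, so R^-1 = ~R / (1).
R v = -2/3 - 3/2*e12
Answer: -2/3*e1 + 3/2*e2


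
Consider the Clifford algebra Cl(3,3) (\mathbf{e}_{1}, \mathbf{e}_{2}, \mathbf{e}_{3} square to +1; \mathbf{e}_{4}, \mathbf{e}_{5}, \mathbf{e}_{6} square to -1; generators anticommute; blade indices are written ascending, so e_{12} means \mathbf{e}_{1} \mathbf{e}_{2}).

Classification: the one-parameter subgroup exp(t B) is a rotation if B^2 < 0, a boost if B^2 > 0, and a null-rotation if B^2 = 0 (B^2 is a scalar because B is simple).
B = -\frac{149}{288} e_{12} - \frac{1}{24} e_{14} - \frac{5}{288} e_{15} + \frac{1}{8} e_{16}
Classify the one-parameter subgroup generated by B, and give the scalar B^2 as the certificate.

B^2 term by term: the squares give (-\frac{149}{288})^2*(e_{12})^2 + (-\frac{1}{24})^2*(e_{14})^2 + (-\frac{5}{288})^2*(e_{15})^2 + (\frac{1}{8})^2*(e_{16})^2 = \frac{22201}{82944}*(-1) + \frac{1}{576}*(+1) + \frac{25}{82944}*(+1) + \frac{1}{64}*(+1) = -\frac{1}{4} (each basis 2-blade squares to minus the product of its generators' squares); cross terms between blades sharing an index anticommute and cancel. So B^2 = -\frac{1}{4}.
Answer: rotation, certificate B^2 = -\frac{1}{4}. Note: conjugating B changes its blade decomposition but never the scalar B^2 = -\frac{1}{4}, whose sign settles the classification.


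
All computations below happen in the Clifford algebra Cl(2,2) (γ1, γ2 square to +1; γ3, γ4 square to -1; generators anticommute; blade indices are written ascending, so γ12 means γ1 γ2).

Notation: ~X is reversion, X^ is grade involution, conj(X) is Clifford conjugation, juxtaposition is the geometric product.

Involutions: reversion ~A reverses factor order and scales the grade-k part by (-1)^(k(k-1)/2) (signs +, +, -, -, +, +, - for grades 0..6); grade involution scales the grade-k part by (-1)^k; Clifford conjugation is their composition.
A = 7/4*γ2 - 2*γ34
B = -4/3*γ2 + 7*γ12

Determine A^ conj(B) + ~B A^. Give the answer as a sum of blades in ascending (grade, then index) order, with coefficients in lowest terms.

first term: -7/3 - 49/4*γ1 - 8/3*γ234 + 14*γ1234
second term: 7/3 + 49/4*γ1 + 8/3*γ234 + 14*γ1234
Answer: 28*γ1234


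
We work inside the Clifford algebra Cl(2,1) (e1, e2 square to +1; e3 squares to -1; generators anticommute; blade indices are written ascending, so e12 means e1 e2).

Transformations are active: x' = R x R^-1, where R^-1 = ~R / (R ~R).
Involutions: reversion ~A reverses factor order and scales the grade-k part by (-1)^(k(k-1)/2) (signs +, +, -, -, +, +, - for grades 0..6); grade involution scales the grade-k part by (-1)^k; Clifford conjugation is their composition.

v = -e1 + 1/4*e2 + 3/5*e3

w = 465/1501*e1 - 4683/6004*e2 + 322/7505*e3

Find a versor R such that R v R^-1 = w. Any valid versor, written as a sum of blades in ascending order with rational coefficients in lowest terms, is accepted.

Equal squares first: v^2 = w^2 = 281/400. Then v + w = -1036/1501*e1 - 1591/3002*e2 + 965/1501*e3 is a versor taking v to w, provided it is invertible.
Answer: -1036/1501*e1 - 1591/3002*e2 + 965/1501*e3


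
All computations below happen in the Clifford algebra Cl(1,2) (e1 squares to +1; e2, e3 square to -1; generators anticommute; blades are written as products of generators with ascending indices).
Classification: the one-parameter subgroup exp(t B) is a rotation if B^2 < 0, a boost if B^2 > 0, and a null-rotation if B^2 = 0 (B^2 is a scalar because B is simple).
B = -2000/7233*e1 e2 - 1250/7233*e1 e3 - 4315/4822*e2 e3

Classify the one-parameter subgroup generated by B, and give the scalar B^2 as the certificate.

B^2 term by term: the squares give (-2000/7233)^2*(e1 e2)^2 + (-1250/7233)^2*(e1 e3)^2 + (-4315/4822)^2*(e2 e3)^2 = 4000000/52316289*(+1) + 1562500/52316289*(+1) + 18619225/23251684*(-1) = -25/36 (each basis 2-blade squares to minus the product of its generators' squares); cross terms between blades sharing an index anticommute and cancel. So B^2 = -25/36.
Answer: rotation, certificate B^2 = -25/36. Note: conjugating B changes its blade decomposition but never the scalar B^2 = -25/36, whose sign settles the classification.


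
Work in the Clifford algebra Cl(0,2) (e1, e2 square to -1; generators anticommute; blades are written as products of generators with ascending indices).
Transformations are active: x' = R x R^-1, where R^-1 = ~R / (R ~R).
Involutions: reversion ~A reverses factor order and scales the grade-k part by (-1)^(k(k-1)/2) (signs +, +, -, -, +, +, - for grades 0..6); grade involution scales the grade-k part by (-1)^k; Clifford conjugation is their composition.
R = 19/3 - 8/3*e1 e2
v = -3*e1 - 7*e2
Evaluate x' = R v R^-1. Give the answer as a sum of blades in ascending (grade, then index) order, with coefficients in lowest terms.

~R = 19/3 + 8/3*e1 e2, and R ~R = 425/9, so R^-1 = ~R / (425/9).
R v = -113/3*e1 - 109/3*e2
Answer: -3019/425*e1 - 1167/425*e2


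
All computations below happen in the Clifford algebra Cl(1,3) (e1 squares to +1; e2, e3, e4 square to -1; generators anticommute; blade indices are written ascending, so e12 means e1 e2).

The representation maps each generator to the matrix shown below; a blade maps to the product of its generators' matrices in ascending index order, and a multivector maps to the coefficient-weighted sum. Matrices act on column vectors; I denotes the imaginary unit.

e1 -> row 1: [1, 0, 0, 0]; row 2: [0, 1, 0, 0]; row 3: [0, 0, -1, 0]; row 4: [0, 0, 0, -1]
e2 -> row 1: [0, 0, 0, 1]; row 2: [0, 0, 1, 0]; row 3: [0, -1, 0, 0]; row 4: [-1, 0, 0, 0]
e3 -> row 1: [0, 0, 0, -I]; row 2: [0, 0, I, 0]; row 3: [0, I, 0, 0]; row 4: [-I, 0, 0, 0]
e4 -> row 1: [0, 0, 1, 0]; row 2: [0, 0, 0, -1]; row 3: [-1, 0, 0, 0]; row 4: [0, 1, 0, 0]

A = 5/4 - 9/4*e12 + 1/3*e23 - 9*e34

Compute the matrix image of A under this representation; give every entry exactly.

Bivector images (products of the table entries): rho(e12) = rho(e1)rho(e2) = row 1: [0, 0, 0, 1]; row 2: [0, 0, 1, 0]; row 3: [0, 1, 0, 0]; row 4: [1, 0, 0, 0]; rho(e23) = rho(e2)rho(e3) = row 1: [-I, 0, 0, 0]; row 2: [0, I, 0, 0]; row 3: [0, 0, -I, 0]; row 4: [0, 0, 0, I]; rho(e34) = rho(e3)rho(e4) = row 1: [0, -I, 0, 0]; row 2: [-I, 0, 0, 0]; row 3: [0, 0, 0, -I]; row 4: [0, 0, -I, 0].
M = (5/4)*1 + (-9/4)*rho(e12) + (1/3)*rho(e23) + (-9)*rho(e34), summed entrywise (1 is the identity matrix):
Answer: row 1: [5/4 - I/3, 9*I, 0, -9/4]; row 2: [9*I, 5/4 + I/3, -9/4, 0]; row 3: [0, -9/4, 5/4 - I/3, 9*I]; row 4: [-9/4, 0, 9*I, 5/4 + I/3]


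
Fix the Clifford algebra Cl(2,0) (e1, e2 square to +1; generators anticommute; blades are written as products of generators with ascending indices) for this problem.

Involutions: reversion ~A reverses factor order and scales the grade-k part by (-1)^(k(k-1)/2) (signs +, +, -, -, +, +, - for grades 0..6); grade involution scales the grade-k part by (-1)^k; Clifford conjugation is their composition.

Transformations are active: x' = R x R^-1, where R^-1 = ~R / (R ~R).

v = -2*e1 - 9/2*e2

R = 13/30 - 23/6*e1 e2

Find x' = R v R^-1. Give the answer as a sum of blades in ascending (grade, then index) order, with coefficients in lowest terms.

~R = 13/30 + 23/6*e1 e2, and R ~R = 6697/450, so R^-1 = ~R / (6697/450).
R v = 983/60*e1 - 577/60*e2
Answer: 39567/13394*e1 + 26386/6697*e2


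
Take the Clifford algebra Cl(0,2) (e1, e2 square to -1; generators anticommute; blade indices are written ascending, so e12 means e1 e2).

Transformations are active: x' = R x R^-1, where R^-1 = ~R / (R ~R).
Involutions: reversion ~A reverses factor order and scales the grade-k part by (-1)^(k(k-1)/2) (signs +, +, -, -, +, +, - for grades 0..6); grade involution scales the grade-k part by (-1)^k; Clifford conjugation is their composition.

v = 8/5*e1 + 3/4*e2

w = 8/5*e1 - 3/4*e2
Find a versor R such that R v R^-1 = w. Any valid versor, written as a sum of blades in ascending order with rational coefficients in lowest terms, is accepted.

Take R = v + w = 16/5*e1. Because q(v) = q(w) = -1249/400, conjugation by R sends v exactly to w.
Answer: 16/5*e1


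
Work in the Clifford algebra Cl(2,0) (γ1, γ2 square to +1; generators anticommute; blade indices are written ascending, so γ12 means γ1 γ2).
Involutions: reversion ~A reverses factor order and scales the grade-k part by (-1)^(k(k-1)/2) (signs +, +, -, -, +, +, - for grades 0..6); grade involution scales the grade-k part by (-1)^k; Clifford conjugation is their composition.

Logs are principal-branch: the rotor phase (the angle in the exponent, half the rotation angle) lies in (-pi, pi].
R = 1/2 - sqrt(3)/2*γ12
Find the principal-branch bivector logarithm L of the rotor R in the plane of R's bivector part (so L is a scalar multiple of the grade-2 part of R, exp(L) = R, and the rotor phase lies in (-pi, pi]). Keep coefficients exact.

The scalar part of R is 1/2, which fixes the principal-branch rotor phase; the unit plane is then the bivector part divided by the sine of that phase, and L is that plane scaled by the phase.
Concretely: cos(phase) = 1/2 gives phase = ±pi/3, and since phase/sin(phase) is even the sign is immaterial: L = (phase/sin(phase)) * <R>_2 = (2*sqrt(3)*pi/9) * <R>_2.
Answer: -pi/3*γ12


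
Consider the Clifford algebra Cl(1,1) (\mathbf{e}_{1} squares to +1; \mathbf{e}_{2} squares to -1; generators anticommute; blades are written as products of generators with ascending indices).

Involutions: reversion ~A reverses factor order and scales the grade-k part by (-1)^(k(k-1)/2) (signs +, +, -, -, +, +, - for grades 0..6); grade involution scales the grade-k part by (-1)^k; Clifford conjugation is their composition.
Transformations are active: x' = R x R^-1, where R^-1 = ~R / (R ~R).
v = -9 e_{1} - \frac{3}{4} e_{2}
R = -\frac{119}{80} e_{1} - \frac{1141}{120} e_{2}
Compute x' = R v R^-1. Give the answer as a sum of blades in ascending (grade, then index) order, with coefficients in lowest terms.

~R = -\frac{119}{80} e_{1} - \frac{1141}{120} e_{2}, and R ~R = -\frac{203203}{2304}, so R^-1 = ~R / (-\frac{203203}{2304}).
R v = \frac{1001}{160} - \frac{27027}{320} e_{1} e_{2}
Answer: \frac{6678}{725} e_{1} + \frac{6087}{2900} e_{2}


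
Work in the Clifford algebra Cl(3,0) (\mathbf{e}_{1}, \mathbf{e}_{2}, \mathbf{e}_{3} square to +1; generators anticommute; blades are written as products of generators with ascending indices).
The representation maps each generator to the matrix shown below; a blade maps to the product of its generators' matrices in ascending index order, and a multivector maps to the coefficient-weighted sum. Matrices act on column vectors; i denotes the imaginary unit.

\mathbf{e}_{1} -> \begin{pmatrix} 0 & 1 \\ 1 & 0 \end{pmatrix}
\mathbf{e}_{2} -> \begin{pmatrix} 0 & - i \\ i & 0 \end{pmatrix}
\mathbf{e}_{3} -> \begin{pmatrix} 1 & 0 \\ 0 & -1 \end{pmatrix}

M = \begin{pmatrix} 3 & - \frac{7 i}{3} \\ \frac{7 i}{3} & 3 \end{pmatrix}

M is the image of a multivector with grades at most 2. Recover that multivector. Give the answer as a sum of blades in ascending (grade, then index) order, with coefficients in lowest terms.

Method: 1, rho(e_{1}), rho(e_{2}), rho(e_{3}) form a trace-orthogonal basis of the 2x2 complex matrices (tr(X Y) = 2 if X = Y, else 0), so M = m0*1 + m1*rho(e_{1}) + m2*rho(e_{2}) + m3*rho(e_{3}) with m0 = tr(M)/2 = 3, m1 = tr(M rho(e_{1}))/2 = 0, m2 = tr(M rho(e_{2}))/2 = \frac{7}{3}, m3 = tr(M rho(e_{3}))/2 = 0.
Multiplying table entries, the bivector images are rho(e_{1} e_{2}) = i*rho(e_{3}), rho(e_{1} e_{3}) = -i*rho(e_{2}), rho(e_{2} e_{3}) = i*rho(e_{1}); with real blade coefficients the real parts of m0..m3 are the coefficients of 1, e_{1}, e_{2}, e_{3} and the imaginary parts give the bivectors (e_{2} e_{3}: Im m1, e_{1} e_{3}: -Im m2, e_{1} e_{2}: Im m3).
Answer: 3 + \frac{7}{3} e_{2}


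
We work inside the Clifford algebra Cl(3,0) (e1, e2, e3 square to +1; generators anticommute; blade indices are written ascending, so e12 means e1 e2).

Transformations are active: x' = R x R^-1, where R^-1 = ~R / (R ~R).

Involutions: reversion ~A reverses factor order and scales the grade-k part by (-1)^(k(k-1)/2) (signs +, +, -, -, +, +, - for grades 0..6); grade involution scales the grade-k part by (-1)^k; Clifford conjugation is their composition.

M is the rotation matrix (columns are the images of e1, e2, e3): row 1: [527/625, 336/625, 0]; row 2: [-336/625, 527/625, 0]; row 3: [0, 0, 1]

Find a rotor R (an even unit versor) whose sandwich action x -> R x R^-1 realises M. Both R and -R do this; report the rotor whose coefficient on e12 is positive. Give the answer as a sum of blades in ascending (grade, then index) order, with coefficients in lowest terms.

Method: write R = a + b12*e12 + b13*e13 + b23*e23 with a^2 + b12^2 + b13^2 + b23^2 = 1 (so R^-1 = ~R). Expanding the columns R e_j ~R gives tr M = 4a^2 - 1 and, from the antisymmetric part, M21 - M12 = -4a*b12, M13 - M31 = 4a*b13, M32 - M23 = -4a*b23.
Here tr M = 1679/625, so a^2 = (1 + tr M)/4 = 576/625 and a = ±24/25. Taking a = 24/25: M21 - M12 = -672/625, M13 - M31 = 0, M32 - M23 = 0, giving b12 = 7/25, b13 = 0, b23 = 0, i.e. R = 24/25 + 7/25*e12.
Its e12 coefficient is already positive.
Answer: 24/25 + 7/25*e12. Why the constraint matters: R and -R act identically through the sandwich — M has trace 1679/625 either way — so only the sign condition on e12 picks one of the two preimages.


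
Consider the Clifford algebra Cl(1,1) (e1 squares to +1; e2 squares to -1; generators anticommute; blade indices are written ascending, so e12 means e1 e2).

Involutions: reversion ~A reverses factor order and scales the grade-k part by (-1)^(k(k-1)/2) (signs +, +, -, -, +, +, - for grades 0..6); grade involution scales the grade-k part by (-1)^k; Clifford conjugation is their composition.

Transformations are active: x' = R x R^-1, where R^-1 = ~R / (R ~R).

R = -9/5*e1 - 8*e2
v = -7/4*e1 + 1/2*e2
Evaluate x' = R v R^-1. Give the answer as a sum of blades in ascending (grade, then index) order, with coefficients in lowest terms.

~R = -9/5*e1 - 8*e2, and R ~R = -1519/25, so R^-1 = ~R / (-1519/25).
R v = 143/20 - 149/10*e12
Answer: 13207/6076*e1 + 4201/3038*e2


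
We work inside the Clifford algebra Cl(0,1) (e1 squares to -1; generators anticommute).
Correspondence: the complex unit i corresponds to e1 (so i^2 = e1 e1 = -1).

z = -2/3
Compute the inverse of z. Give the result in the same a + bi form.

In blades: z = -2/3.
With qbar = -2/3 (scalar fixed, mapped units negated), z qbar = 4/9 (the sum of squared coefficients), so z^-1 = qbar / (4/9) = -3/2; translating back:
Answer: -3/2


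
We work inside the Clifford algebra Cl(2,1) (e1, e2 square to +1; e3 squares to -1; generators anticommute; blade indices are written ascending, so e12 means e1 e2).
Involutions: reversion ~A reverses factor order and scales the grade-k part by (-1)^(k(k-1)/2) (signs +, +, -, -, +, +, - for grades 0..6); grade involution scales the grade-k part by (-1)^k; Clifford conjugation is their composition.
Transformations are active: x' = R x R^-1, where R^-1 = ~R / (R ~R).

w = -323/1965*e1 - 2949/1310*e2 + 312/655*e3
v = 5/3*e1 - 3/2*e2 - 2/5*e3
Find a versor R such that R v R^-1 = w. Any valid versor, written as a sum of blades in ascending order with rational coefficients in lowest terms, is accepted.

A norm check does it: q(v) = q(w) = 4381/900, hence R = v + w = 984/655*e1 - 2457/655*e2 + 10/131*e3 realises the map — parallel part kept, (v - w)/2 negated, v carried to w.
Answer: 984/655*e1 - 2457/655*e2 + 10/131*e3


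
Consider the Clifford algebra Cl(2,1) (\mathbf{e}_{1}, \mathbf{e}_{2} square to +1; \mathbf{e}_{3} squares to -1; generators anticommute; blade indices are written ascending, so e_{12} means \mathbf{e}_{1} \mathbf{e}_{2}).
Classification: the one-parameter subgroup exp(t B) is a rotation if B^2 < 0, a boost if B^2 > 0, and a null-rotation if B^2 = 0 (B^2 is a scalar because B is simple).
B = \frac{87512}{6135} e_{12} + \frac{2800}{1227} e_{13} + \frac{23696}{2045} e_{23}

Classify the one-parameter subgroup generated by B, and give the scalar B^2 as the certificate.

B^2 term by term: the squares give (\frac{87512}{6135})^2*(e_{12})^2 + (\frac{2800}{1227})^2*(e_{13})^2 + (\frac{23696}{2045})^2*(e_{23})^2 = \frac{7658350144}{37638225}*(-1) + \frac{7840000}{1505529}*(+1) + \frac{561500416}{4182025}*(+1) = -64 (each basis 2-blade squares to minus the product of its generators' squares); cross terms between blades sharing an index anticommute and cancel. So B^2 = -64.
Answer: rotation, certificate B^2 = -64. Why this suffices: the scalar -64 survives any versor conjugation, so its sign alone determines the class however B is presented.
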